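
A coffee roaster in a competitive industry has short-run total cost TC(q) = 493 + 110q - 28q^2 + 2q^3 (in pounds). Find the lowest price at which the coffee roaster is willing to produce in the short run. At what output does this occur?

The firm shuts down when price falls below the minimum of average variable cost. AVC = VC/q = 110 - 28q + 2q^2.
At the minimum of AVC, MC = AVC. MC = 110 - 56q + 6q^2; setting MC = AVC gives 4q^2 - 28q = 0, so q = 7. min AVC = 12.
For P < £12 the firm produces nothing.

£12 per unit, at q = 7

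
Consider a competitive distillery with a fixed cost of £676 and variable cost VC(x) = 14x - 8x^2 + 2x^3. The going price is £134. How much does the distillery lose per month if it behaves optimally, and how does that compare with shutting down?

Profit = -£100 at x = 6

AVC = 14 - 8x + 2x^2; min AVC = £6 at x = 2. Since P = £134 ≥ min AVC, the firm produces.
MC = 14 - 16x + 6x^2. Setting P = MC and taking the root on the rising branch gives x* = 6.
TR = 134·6 = 804. TC = 676 + 228 = 904. Profit = 804 − 904 = -£100.
Shutting down would mean losing the fixed cost of £676, so operating at a loss of £100 is better by £576.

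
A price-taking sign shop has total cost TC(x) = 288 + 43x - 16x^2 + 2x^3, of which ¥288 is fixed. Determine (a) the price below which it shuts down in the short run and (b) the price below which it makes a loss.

Shutdown price = ¥11; break-even price = ¥67

Shutdown price = min AVC. AVC = 43 - 16x + 2x^2, with vertex at x = 4 and minimum ¥11.
ATC = 288/x + 43 - 16x + 2x^2. Setting dATC/dx = −288/x^2 − 16 + 4x = 0 gives x = 6 (since 4·6^3 − 16·6^2 = 288).
min ATC = 288/6 + 43 − 16·6 + 2·6^2 = ¥67. That is the break-even price.
For ¥11 ≤ P < ¥67 the firm produces at a loss; below ¥11 it shuts down.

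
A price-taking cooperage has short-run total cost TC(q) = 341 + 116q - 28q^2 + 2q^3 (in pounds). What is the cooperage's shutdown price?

The shutdown price is the minimum of AVC. VC = 116q - 28q^2 + 2q^3, so AVC = 116 - 28q + 2q^2.
dAVC/dq = -28 + 4q = 0 gives q = 7. min AVC = 116 - 28·7 + 2·7^2 = 18.
So the shutdown price is £18.

£18 per unit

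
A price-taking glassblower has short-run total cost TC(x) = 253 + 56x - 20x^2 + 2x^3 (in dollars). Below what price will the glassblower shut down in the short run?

The firm shuts down when price falls below the minimum of average variable cost. AVC = VC/x = 56 - 20x + 2x^2.
dAVC/dx = -20 + 4x = 0 gives x = 5. min AVC = 56 - 20·5 + 2·5^2 = 6.
For P < $6 the firm produces nothing.

$6 per unit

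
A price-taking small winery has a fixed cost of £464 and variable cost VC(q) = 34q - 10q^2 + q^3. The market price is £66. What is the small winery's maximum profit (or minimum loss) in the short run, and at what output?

Profit = -£80 at q = 8

AVC = 34 - 10q + q^2; min AVC = £9 at q = 5. Since P = £66 ≥ min AVC, the firm produces.
With MC = 34 - 20q + 3q^2, P = MC on the upward-sloping part at q* = 8.
TR = 66·8 = 528. TC = 464 + 144 = 608. Profit = 528 − 608 = -£80.
By producing, the firm covers all variable cost plus £384 of fixed cost; shutting down would lose the full £464.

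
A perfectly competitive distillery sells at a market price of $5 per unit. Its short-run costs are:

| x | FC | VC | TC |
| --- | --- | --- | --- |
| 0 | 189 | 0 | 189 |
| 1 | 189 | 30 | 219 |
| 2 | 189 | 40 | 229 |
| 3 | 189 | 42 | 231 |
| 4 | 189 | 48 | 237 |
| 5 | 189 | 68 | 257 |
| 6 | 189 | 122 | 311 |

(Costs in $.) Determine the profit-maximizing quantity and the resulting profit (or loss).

x = 0 (shut down); profit = -$189

Profit at each row (π = 5x − TC): x=0: -189; x=1: -214; x=2: -219; x=3: -216; x=4: -217; x=5: -232; x=6: -281.
Profit is highest at x = 0. Equivalently, the lowest AVC in the table is 48/4 ≈ $12 at x = 4, and P = $5 falls below it — price never covers variable cost, so the firm shuts down and loses only its fixed cost.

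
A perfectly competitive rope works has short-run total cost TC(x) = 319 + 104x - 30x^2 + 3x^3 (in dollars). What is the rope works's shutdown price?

The firm shuts down when price falls below the minimum of average variable cost. AVC = VC/x = 104 - 30x + 3x^2.
At the minimum of AVC, MC = AVC. MC = 104 - 60x + 9x^2; setting MC = AVC gives 6x^2 - 30x = 0, so x = 5. min AVC = 29.
The firm shuts down for any P below $29.

$29 per unit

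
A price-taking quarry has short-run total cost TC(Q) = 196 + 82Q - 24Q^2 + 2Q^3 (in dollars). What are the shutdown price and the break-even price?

AVC = 82 - 24Q + 2Q^2; minimized at Q = 6, giving min AVC = $10. That is the shutdown price.
ATC = 196/Q + 82 - 24Q + 2Q^2. Setting dATC/dQ = −196/Q^2 − 24 + 4Q = 0 gives Q = 7 (since 4·7^3 − 24·7^2 = 196).
min ATC = 196/7 + 82 − 24·7 + 2·7^2 = $40. That is the break-even price.
For $10 ≤ P < $40 the firm produces at a loss; below $10 it shuts down.

Shutdown price = $10; break-even price = $40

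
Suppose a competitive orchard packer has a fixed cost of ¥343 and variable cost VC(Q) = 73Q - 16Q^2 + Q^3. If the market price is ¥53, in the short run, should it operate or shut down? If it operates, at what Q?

Produce at Q = 10

From TC, MC = TC'(Q) = 73 - 32Q + 3Q^2 and AVC = VC/Q = 73 - 16Q + Q^2.
AVC hits its minimum where MC = AVC, at Q = 8, giving min AVC = 73 - 16·8 + 8^2 = ¥9.
P = ¥53 exceeds min AVC = ¥9, so the firm stays open.
Solving P = MC: 20 - 32Q + 3Q^2 = 0 ⇒ Q = 2/3 or 10. On the upward-sloping branch, Q* = 10.
Check: AVC at Q = 10 is ¥13 ≤ P, so revenue covers variable cost.
Profit = P·Q − TC = 53·10 − 473 = ¥57.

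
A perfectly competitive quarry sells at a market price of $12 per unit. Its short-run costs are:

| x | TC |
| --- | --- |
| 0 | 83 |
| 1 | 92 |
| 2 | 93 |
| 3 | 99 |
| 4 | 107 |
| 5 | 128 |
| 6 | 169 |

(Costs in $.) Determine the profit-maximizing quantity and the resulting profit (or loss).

x = 4; profit = -$59

Profit at each row (π = 12x − TC): x=0: -83; x=1: -80; x=2: -69; x=3: -63; x=4: -59; x=5: -68; x=6: -97.
Profit is maximized at x = 4. AVC there is 24/4 = $6 ≤ P, so producing beats shutting down (which would give -$83).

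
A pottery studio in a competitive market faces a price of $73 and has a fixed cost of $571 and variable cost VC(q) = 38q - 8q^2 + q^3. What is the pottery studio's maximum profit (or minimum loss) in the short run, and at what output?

AVC = 38 - 8q + q^2; min AVC = $22 at q = 4. Since P = $73 ≥ min AVC, the firm produces.
With MC = 38 - 16q + 3q^2, P = MC on the upward-sloping part at q* = 7.
TR = 73·7 = 511. TC = 571 + 217 = 788. Profit = 511 − 788 = -$277.
That loss of $277 beats the $571 the firm would lose by shutting down; producing recovers $294 of fixed cost.

Profit = -$277 at q = 7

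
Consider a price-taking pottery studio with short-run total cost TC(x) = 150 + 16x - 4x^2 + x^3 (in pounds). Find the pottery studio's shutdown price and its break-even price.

Shutdown price = min AVC. AVC = 16 - 4x + x^2, with vertex at x = 2 and minimum £12.
ATC = 150/x + 16 - 4x + x^2. Setting dATC/dx = −150/x^2 − 4 + 2x = 0 gives x = 5 (since 2·5^3 − 4·5^2 = 150).
min ATC = 150/5 + 16 − 4·5 + 5^2 = £51. That is the break-even price.
Between these two prices the firm operates at a loss; above £51 it earns a profit.

Shutdown price = £12; break-even price = £51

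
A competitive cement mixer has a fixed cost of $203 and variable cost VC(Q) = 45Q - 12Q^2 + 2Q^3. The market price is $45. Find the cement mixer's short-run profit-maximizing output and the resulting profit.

Profit = -$139 at Q = 4

AVC = 45 - 12Q + 2Q^2; min AVC = $27 at Q = 3. Since P = $45 ≥ min AVC, the firm produces.
With MC = 45 - 24Q + 6Q^2, P = MC on the upward-sloping part at Q* = 4.
TR = 45·4 = 180. TC = 203 + 116 = 319. Profit = 180 − 319 = -$139.
That loss of $139 beats the $203 the firm would lose by shutting down; producing recovers $64 of fixed cost.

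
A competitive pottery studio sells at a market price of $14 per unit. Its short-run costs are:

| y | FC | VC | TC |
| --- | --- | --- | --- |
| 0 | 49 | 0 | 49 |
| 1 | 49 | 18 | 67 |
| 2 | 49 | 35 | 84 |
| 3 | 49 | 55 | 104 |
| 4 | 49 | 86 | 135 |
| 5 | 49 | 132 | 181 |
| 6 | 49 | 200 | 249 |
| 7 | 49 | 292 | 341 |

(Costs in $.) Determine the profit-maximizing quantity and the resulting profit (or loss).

Profit at each row (π = 14y − TC): y=0: -49; y=1: -53; y=2: -56; y=3: -62; y=4: -79; y=5: -111; y=6: -165; y=7: -243.
Profit is highest at y = 0. Equivalently, the lowest AVC in the table is 35/2 ≈ $17.50 at y = 2, and P = $14 falls below it — price never covers variable cost, so the firm shuts down and loses only its fixed cost.

y = 0 (shut down); profit = -$49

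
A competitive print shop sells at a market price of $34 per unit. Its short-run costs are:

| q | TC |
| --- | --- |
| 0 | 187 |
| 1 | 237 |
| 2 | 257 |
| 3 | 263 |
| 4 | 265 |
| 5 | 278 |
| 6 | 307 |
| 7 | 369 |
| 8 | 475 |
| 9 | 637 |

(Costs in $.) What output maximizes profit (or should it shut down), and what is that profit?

q = 6; profit = -$103

Tabulate TR − TC: q=0: -187; q=1: -203; q=2: -189; q=3: -161; q=4: -129; q=5: -108; q=6: -103; q=7: -131; q=8: -203; q=9: -331.
Profit is maximized at q = 6. AVC there is 120/6 = $20 ≤ P, so producing beats shutting down (which would give -$187).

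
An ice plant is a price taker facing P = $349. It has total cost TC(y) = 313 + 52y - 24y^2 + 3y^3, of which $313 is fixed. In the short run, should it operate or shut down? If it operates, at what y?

Variable cost is VC = 52y - 24y^2 + 3y^3, so AVC = VC/y = 52 - 24y + 3y^2 and MC = dTC/dy = 52 - 48y + 9y^2.
AVC hits its minimum where MC = AVC, at y = 4, giving min AVC = 52 - 24·4 + 3·4^2 = $4.
Since P = $349 ≥ min AVC = $4, price covers variable cost and the firm should produce.
P = MC gives -297 - 48y + 9y^2 = 0, with roots -11/3 and 9. Take the larger (rising MC): y* = 9.
Check: AVC at y = 9 is $79 ≤ P, so revenue covers variable cost.
Profit = P·y − TC = 349·9 − 1024 = $2117.

Produce at y = 9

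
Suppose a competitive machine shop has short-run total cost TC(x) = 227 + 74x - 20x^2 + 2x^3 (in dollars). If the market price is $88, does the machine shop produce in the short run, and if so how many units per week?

Produce at x = 7

Strip out fixed cost: VC = 74x - 20x^2 + 2x^3. Then AVC = 74 - 20x + 2x^2 and MC = 74 - 40x + 6x^2.
The AVC parabola has its vertex at x = 20/4 = 5, where AVC = 74 - 20·5 + 2·5^2 = $24.
Since P = $88 ≥ min AVC = $24, price covers variable cost and the firm should produce.
Solving P = MC: -14 - 40x + 6x^2 = 0 ⇒ x = -1/3 or 7. On the upward-sloping branch, x* = 7.
Check: AVC at x = 7 is $32 ≤ P, so revenue covers variable cost.
Profit = P·x − TC = 88·7 − 451 = $165.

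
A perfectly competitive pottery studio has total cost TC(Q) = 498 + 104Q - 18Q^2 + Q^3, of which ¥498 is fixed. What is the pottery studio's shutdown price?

The shutdown price is the minimum of AVC. VC = 104Q - 18Q^2 + Q^3, so AVC = 104 - 18Q + Q^2.
At the minimum of AVC, MC = AVC. MC = 104 - 36Q + 3Q^2; setting MC = AVC gives 2Q^2 - 18Q = 0, so Q = 9. min AVC = 23.
For P < ¥23 the firm produces nothing.

¥23 per unit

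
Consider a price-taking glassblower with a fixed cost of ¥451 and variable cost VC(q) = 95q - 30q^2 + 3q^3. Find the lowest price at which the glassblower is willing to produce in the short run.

The shutdown price is the minimum of AVC. VC = 95q - 30q^2 + 3q^3, so AVC = 95 - 30q + 3q^2.
At the minimum of AVC, MC = AVC. MC = 95 - 60q + 9q^2; setting MC = AVC gives 6q^2 - 30q = 0, so q = 5. min AVC = 20.
For P < ¥20 the firm produces nothing.

¥20 per unit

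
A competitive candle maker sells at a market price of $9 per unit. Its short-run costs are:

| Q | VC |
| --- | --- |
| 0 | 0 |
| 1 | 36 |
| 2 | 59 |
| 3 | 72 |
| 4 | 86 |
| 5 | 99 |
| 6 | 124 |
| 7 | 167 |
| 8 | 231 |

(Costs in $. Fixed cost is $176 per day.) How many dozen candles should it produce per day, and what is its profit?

Q = 0 (shut down); profit = -$176

Tabulate TR − TC: Q=0: -176; Q=1: -203; Q=2: -217; Q=3: -221; Q=4: -226; Q=5: -230; Q=6: -246; Q=7: -280; Q=8: -335.
Profit is highest at Q = 0. Equivalently, the lowest AVC in the table is 99/5 ≈ $19.80 at Q = 5, and P = $9 falls below it — price never covers variable cost, so the firm shuts down and loses only its fixed cost.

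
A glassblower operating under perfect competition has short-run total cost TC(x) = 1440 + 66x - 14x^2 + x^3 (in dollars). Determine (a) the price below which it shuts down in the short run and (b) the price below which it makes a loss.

AVC = 66 - 14x + x^2; minimized at x = 7, giving min AVC = $17. That is the shutdown price.
ATC = 1440/x + 66 - 14x + x^2. Setting dATC/dx = −1440/x^2 − 14 + 2x = 0 gives x = 12 (since 2·12^3 − 14·12^2 = 1440).
min ATC = 1440/12 + 66 − 14·12 + 12^2 = $162. That is the break-even price.
Between these two prices the firm operates at a loss; above $162 it earns a profit.

Shutdown price = $17; break-even price = $162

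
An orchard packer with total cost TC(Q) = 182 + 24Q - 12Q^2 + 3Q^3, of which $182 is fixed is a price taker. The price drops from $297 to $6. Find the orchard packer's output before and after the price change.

AVC = 24 - 12Q + 3Q^2, minimized at Q = 2 where min AVC = $12. MC = 24 - 24Q + 9Q^2.
At P = $297 ≥ min AVC, set P = MC on the rising branch: Q = 7.
At P = $6 < min AVC = $12, price no longer covers variable cost at any output, so the firm shuts down: Q = 0.

Output falls from 7 to 0 (the firm shuts down)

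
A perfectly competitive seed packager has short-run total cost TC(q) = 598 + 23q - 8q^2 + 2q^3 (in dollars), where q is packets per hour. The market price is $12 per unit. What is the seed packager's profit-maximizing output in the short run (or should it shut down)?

Shut down

Strip out fixed cost: VC = 23q - 8q^2 + 2q^3. Then AVC = 23 - 8q + 2q^2 and MC = 23 - 16q + 6q^2.
The AVC parabola has its vertex at q = 8/4 = 2, where AVC = 23 - 8·2 + 2·2^2 = $15.
Since P = $12 < min AVC = $15, price fails to cover variable cost at any output.
Shutting down limits the loss to fixed cost, $598.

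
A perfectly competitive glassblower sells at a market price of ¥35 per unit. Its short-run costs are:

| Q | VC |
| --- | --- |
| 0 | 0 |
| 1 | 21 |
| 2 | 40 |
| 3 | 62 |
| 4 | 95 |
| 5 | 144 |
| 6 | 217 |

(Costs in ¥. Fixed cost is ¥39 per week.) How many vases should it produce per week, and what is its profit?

Q = 4; profit = ¥6

Profit at each row (π = 35Q − TC): Q=0: -39; Q=1: -25; Q=2: -9; Q=3: 4; Q=4: 6; Q=5: -8; Q=6: -46.
Profit is maximized at Q = 4. AVC there is 95/4 = ¥23.75 ≤ P, so producing beats shutting down (which would give -¥39).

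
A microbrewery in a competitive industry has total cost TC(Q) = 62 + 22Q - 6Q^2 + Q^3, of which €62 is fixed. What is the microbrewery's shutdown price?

Short-run supply begins at min AVC. From VC = 22Q - 6Q^2 + Q^3, AVC = 22 - 6Q + Q^2.
dAVC/dQ = -6 + 2Q = 0 gives Q = 3. min AVC = 22 - 6·3 + 3^2 = 13.
For P < €13 the firm produces nothing.

€13 per unit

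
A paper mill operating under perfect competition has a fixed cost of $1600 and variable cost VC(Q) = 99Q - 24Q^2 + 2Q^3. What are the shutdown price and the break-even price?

Shutdown price = $27; break-even price = $219

AVC = 99 - 24Q + 2Q^2; minimized at Q = 6, giving min AVC = $27. That is the shutdown price.
ATC = 1600/Q + 99 - 24Q + 2Q^2. Setting dATC/dQ = −1600/Q^2 − 24 + 4Q = 0 gives Q = 10 (since 4·10^3 − 24·10^2 = 1600).
min ATC = 1600/10 + 99 − 24·10 + 2·10^2 = $219. That is the break-even price.
Between these two prices the firm operates at a loss; above $219 it earns a profit.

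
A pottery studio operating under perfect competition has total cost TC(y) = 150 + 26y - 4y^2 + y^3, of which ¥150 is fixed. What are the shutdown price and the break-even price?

Shutdown price = ¥22; break-even price = ¥61

Shutdown price = min AVC. AVC = 26 - 4y + y^2, with vertex at y = 2 and minimum ¥22.
ATC = 150/y + 26 - 4y + y^2. Setting dATC/dy = −150/y^2 − 4 + 2y = 0 gives y = 5 (since 2·5^3 − 4·5^2 = 150).
min ATC = 150/5 + 26 − 4·5 + 5^2 = ¥61. That is the break-even price.
Between these two prices the firm operates at a loss; above ¥61 it earns a profit.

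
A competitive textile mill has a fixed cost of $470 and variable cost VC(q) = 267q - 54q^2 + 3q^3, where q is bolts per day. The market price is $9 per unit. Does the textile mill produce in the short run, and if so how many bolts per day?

Variable cost is VC = 267q - 54q^2 + 3q^3, so AVC = VC/q = 267 - 54q + 3q^2 and MC = dTC/dq = 267 - 108q + 9q^2.
AVC hits its minimum where MC = AVC, at q = 9, giving min AVC = 267 - 54·9 + 3·9^2 = $24.
With P < min AVC ($9 < $24), every unit sold adds to the loss.
Best response: produce nothing and absorb the $470 fixed cost.

Shut down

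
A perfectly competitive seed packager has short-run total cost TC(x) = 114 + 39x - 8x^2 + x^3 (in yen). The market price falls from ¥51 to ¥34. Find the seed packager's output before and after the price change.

Output falls from 6 to 5

MC = 39 - 16x + 3x^2; the shutdown threshold is min AVC = ¥23 (at x = 4).
With P = ¥51 above the shutdown price, P = MC gives x = 6.
At P = ¥34 ≥ min AVC, set P = MC: x = 5. The firm stays open but cuts output.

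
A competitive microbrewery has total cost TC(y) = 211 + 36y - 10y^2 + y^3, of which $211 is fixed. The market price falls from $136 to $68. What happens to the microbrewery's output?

AVC = 36 - 10y + y^2, minimized at y = 5 where min AVC = $11. MC = 36 - 20y + 3y^2.
At P = $136 ≥ min AVC, set P = MC on the rising branch: y = 10.
At P = $68 ≥ min AVC, set P = MC: y = 8. The firm stays open but cuts output.

Output falls from 10 to 8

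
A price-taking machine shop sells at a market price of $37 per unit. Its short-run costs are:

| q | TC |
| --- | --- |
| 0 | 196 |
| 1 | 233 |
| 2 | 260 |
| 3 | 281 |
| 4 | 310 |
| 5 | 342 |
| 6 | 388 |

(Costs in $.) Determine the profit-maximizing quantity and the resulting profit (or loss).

Compute π = P·q − TC at each output: q=0: -196; q=1: -196; q=2: -186; q=3: -170; q=4: -162; q=5: -157; q=6: -166.
Profit is maximized at q = 5. AVC there is 146/5 = $29.20 ≤ P, so producing beats shutting down (which would give -$196).

q = 5; profit = -$157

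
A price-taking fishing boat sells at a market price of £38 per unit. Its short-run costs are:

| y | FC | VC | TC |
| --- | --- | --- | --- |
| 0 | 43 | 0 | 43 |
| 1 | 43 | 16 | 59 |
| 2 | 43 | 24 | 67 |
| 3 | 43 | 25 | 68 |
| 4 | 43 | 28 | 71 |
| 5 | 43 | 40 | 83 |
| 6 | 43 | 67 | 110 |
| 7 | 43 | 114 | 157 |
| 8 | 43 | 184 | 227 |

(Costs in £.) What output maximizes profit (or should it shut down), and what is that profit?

Tabulate TR − TC: y=0: -43; y=1: -21; y=2: 9; y=3: 46; y=4: 81; y=5: 107; y=6: 118; y=7: 109; y=8: 77.
Profit is maximized at y = 6. AVC there is 67/6 = £11.17 ≤ P, so producing beats shutting down (which would give -£43).

y = 6; profit = £118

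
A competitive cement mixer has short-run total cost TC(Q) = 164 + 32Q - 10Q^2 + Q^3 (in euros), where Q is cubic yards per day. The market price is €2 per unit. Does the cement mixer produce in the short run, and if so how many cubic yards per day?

Shut down

Variable cost is VC = 32Q - 10Q^2 + Q^3, so AVC = VC/Q = 32 - 10Q + Q^2 and MC = dTC/dQ = 32 - 20Q + 3Q^2.
AVC hits its minimum where MC = AVC, at Q = 5, giving min AVC = 32 - 10·5 + 5^2 = €7.
With P < min AVC (€2 < €7), every unit sold adds to the loss.
Best response: produce nothing and absorb the €164 fixed cost.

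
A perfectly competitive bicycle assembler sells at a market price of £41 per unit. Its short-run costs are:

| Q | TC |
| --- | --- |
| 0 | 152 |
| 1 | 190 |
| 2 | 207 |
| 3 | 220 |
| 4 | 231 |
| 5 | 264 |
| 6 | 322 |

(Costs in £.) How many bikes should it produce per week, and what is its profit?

Q = 5; profit = -£59

Compute π = P·Q − TC at each output: Q=0: -152; Q=1: -149; Q=2: -125; Q=3: -97; Q=4: -67; Q=5: -59; Q=6: -76.
Profit is maximized at Q = 5. AVC there is 112/5 = £22.40 ≤ P, so producing beats shutting down (which would give -£152).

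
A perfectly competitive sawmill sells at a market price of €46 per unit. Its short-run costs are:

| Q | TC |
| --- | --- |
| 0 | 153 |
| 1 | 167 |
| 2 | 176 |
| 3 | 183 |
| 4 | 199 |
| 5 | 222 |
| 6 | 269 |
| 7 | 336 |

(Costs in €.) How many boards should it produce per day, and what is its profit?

Compute π = P·Q − TC at each output: Q=0: -153; Q=1: -121; Q=2: -84; Q=3: -45; Q=4: -15; Q=5: 8; Q=6: 7; Q=7: -14.
Profit is maximized at Q = 5. AVC there is 69/5 = €13.80 ≤ P, so producing beats shutting down (which would give -€153).

Q = 5; profit = €8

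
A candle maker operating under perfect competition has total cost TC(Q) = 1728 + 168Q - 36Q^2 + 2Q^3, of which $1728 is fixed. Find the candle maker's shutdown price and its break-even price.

AVC = 168 - 36Q + 2Q^2; minimized at Q = 9, giving min AVC = $6. That is the shutdown price.
ATC = 1728/Q + 168 - 36Q + 2Q^2. Setting dATC/dQ = −1728/Q^2 − 36 + 4Q = 0 gives Q = 12 (since 4·12^3 − 36·12^2 = 1728).
min ATC = 1728/12 + 168 − 36·12 + 2·12^2 = $168. That is the break-even price.
For $6 ≤ P < $168 the firm produces at a loss; below $6 it shuts down.

Shutdown price = $6; break-even price = $168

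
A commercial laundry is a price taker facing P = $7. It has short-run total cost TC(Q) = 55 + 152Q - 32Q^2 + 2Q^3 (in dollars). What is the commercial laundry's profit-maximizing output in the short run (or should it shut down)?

From TC, MC = TC'(Q) = 152 - 64Q + 6Q^2 and AVC = VC/Q = 152 - 32Q + 2Q^2.
AVC hits its minimum where MC = AVC, at Q = 8, giving min AVC = 152 - 32·8 + 2·8^2 = $24.
Since P = $7 < min AVC = $24, price fails to cover variable cost at any output.
Best response: produce nothing and absorb the $55 fixed cost.

Shut down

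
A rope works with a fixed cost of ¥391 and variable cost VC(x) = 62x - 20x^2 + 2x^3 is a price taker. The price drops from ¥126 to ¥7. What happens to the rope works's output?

MC = 62 - 40x + 6x^2; the shutdown threshold is min AVC = ¥12 (at x = 5).
At P = ¥126 ≥ min AVC, set P = MC on the rising branch: x = 8.
At P = ¥7 < min AVC = ¥12, price no longer covers variable cost at any output, so the firm shuts down: x = 0.

Output falls from 8 to 0 (the firm shuts down)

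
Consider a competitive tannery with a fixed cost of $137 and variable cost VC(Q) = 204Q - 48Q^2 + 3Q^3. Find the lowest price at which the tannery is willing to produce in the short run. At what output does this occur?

The firm shuts down when price falls below the minimum of average variable cost. AVC = VC/Q = 204 - 48Q + 3Q^2.
At the minimum of AVC, MC = AVC. MC = 204 - 96Q + 9Q^2; setting MC = AVC gives 6Q^2 - 48Q = 0, so Q = 8. min AVC = 12.
For P < $12 the firm produces nothing.

$12 per unit, at Q = 8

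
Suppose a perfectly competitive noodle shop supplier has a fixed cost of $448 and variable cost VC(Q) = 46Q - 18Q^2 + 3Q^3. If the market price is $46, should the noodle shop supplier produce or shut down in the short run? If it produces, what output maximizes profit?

From TC, MC = TC'(Q) = 46 - 36Q + 9Q^2 and AVC = VC/Q = 46 - 18Q + 3Q^2.
AVC is minimized where dAVC/dQ = -18 + 6Q = 0, at Q = 3; min AVC = 46 - 18·3 + 3·3^2 = $19.
Since P = $46 ≥ min AVC = $19, price covers variable cost and the firm should produce.
Set P = MC: 46 = 46 - 36Q + 9Q^2 → -36Q + 9Q^2 = 0. The roots are Q = 0 and Q = 4; the profit-maximizing output is on the rising part of MC, so Q* = 4.
Check: AVC at Q = 4 is $22 ≤ P, so revenue covers variable cost.
Profit = P·Q − TC = 46·4 − 536 = -$352, a loss, but smaller than the $448 fixed cost the firm would lose by shutting down.

Produce at Q = 4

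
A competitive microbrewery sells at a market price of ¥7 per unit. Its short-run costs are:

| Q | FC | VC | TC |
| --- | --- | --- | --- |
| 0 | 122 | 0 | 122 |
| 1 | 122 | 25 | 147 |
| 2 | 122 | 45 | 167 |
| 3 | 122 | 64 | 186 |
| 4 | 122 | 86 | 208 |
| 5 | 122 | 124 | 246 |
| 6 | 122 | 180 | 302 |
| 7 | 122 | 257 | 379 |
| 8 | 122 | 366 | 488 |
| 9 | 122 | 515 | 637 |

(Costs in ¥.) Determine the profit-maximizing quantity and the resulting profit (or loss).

Profit at each row (π = 7Q − TC): Q=0: -122; Q=1: -140; Q=2: -153; Q=3: -165; Q=4: -180; Q=5: -211; Q=6: -260; Q=7: -330; Q=8: -432; Q=9: -574.
Profit is highest at Q = 0. Equivalently, the lowest AVC in the table is 64/3 ≈ ¥21.33 at Q = 3, and P = ¥7 falls below it — price never covers variable cost, so the firm shuts down and loses only its fixed cost.

Q = 0 (shut down); profit = -¥122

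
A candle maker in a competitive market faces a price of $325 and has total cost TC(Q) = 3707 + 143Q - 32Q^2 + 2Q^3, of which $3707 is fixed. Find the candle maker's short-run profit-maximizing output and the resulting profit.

AVC = 143 - 32Q + 2Q^2 has its minimum $15 at Q = 8; price $325 clears that bar, so the firm operates.
With MC = 143 - 64Q + 6Q^2, P = MC on the upward-sloping part at Q* = 13.
TR = 325·13 = 4225. TC = 3707 + 845 = 4552. Profit = 4225 − 4552 = -$327.
By producing, the firm covers all variable cost plus $3380 of fixed cost; shutting down would lose the full $3707.

Profit = -$327 at Q = 13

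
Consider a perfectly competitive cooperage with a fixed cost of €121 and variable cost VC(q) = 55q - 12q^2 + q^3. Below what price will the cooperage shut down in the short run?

€19 per unit

The shutdown price is the minimum of AVC. VC = 55q - 12q^2 + q^3, so AVC = 55 - 12q + q^2.
At the minimum of AVC, MC = AVC. MC = 55 - 24q + 3q^2; setting MC = AVC gives 2q^2 - 12q = 0, so q = 6. min AVC = 19.
So the shutdown price is €19.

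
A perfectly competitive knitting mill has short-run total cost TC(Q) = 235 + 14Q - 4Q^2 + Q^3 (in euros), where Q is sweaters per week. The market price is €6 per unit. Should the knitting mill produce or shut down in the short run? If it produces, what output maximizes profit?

Shut down

Strip out fixed cost: VC = 14Q - 4Q^2 + Q^3. Then AVC = 14 - 4Q + Q^2 and MC = 14 - 8Q + 3Q^2.
AVC hits its minimum where MC = AVC, at Q = 2, giving min AVC = 14 - 4·2 + 2^2 = €10.
With P < min AVC (€6 < €10), every unit sold adds to the loss.
Best response: produce nothing and absorb the €235 fixed cost.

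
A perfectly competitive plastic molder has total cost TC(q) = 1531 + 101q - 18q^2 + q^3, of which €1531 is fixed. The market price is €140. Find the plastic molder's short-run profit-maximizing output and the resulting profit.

Profit = -€179 at q = 13

AVC = 101 - 18q + q^2; min AVC = €20 at q = 9. Since P = €140 ≥ min AVC, the firm produces.
With MC = 101 - 36q + 3q^2, P = MC on the upward-sloping part at q* = 13.
TR = 140·13 = 1820. TC = 1531 + 468 = 1999. Profit = 1820 − 1999 = -€179.
Shutting down would mean losing the fixed cost of €1531, so operating at a loss of €179 is better by €1352.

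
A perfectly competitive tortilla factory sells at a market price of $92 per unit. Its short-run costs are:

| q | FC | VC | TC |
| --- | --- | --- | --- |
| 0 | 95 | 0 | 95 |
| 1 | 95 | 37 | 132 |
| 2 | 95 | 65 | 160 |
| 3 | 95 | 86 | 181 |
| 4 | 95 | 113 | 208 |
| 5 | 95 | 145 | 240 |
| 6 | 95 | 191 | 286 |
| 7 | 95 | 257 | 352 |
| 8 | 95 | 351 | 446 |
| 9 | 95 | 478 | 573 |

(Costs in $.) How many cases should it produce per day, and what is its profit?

Compute π = P·q − TC at each output: q=0: -95; q=1: -40; q=2: 24; q=3: 95; q=4: 160; q=5: 220; q=6: 266; q=7: 292; q=8: 290; q=9: 255.
Profit is maximized at q = 7. AVC there is 257/7 = $36.71 ≤ P, so producing beats shutting down (which would give -$95).

q = 7; profit = $292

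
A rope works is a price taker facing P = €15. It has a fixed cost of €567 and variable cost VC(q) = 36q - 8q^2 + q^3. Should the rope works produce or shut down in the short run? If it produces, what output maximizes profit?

Strip out fixed cost: VC = 36q - 8q^2 + q^3. Then AVC = 36 - 8q + q^2 and MC = 36 - 16q + 3q^2.
The AVC parabola has its vertex at q = 8/2 = 4, where AVC = 36 - 8·4 + 4^2 = €20.
With P < min AVC (€15 < €20), every unit sold adds to the loss.
Best response: produce nothing and absorb the €567 fixed cost.

Shut down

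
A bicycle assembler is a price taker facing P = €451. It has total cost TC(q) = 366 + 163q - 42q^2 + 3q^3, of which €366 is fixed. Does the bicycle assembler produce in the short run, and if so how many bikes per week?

Produce at q = 12

Strip out fixed cost: VC = 163q - 42q^2 + 3q^3. Then AVC = 163 - 42q + 3q^2 and MC = 163 - 84q + 9q^2.
AVC is minimized where dAVC/dq = -42 + 6q = 0, at q = 7; min AVC = 163 - 42·7 + 3·7^2 = €16.
P = €451 exceeds min AVC = €16, so the firm stays open.
P = MC gives -288 - 84q + 9q^2 = 0, with roots -8/3 and 12. Take the larger (rising MC): q* = 12.
Check: AVC at q = 12 is €91 ≤ P, so revenue covers variable cost.
Profit = P·q − TC = 451·12 − 1458 = €3954.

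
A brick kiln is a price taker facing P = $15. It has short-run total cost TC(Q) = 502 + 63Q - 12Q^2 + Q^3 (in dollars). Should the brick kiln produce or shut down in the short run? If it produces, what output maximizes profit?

Shut down

From TC, MC = TC'(Q) = 63 - 24Q + 3Q^2 and AVC = VC/Q = 63 - 12Q + Q^2.
AVC hits its minimum where MC = AVC, at Q = 6, giving min AVC = 63 - 12·6 + 6^2 = $27.
Since P = $15 < min AVC = $27, price fails to cover variable cost at any output.
Shutting down limits the loss to fixed cost, $502.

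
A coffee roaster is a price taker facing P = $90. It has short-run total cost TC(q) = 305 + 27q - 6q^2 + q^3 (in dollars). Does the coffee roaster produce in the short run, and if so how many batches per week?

From TC, MC = TC'(q) = 27 - 12q + 3q^2 and AVC = VC/q = 27 - 6q + q^2.
AVC hits its minimum where MC = AVC, at q = 3, giving min AVC = 27 - 6·3 + 3^2 = $18.
P = $90 exceeds min AVC = $18, so the firm stays open.
Set P = MC: 90 = 27 - 12q + 3q^2 → -63 - 12q + 3q^2 = 0. The roots are q = -3 and q = 7; the profit-maximizing output is on the rising part of MC, so q* = 7.
Check: AVC at q = 7 is $34 ≤ P, so revenue covers variable cost.
Profit = P·q − TC = 90·7 − 543 = $87.

Produce at q = 7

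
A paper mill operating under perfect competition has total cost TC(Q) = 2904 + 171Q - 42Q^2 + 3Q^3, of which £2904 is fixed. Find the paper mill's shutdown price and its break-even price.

Shutdown price = £24; break-even price = £336

AVC = 171 - 42Q + 3Q^2; minimized at Q = 7, giving min AVC = £24. That is the shutdown price.
ATC = 2904/Q + 171 - 42Q + 3Q^2. Setting dATC/dQ = −2904/Q^2 − 42 + 6Q = 0 gives Q = 11 (since 6·11^3 − 42·11^2 = 2904).
min ATC = 2904/11 + 171 − 42·11 + 3·11^2 = £336. That is the break-even price.
Between these two prices the firm operates at a loss; above £336 it earns a profit.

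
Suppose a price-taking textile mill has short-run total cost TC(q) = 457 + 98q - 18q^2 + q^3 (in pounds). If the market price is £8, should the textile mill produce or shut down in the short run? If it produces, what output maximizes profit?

From TC, MC = TC'(q) = 98 - 36q + 3q^2 and AVC = VC/q = 98 - 18q + q^2.
AVC hits its minimum where MC = AVC, at q = 9, giving min AVC = 98 - 18·9 + 9^2 = £17.
P = £8 lies below min AVC = £17; no output level covers variable cost.
Shutting down limits the loss to fixed cost, £457.

Shut down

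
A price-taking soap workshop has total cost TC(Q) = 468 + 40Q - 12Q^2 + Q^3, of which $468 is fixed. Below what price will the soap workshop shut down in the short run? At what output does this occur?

Short-run supply begins at min AVC. From VC = 40Q - 12Q^2 + Q^3, AVC = 40 - 12Q + Q^2.
dAVC/dQ = -12 + 2Q = 0 gives Q = 6. min AVC = 40 - 12·6 + 6^2 = 4.
The firm shuts down for any P below $4.

$4 per unit, at Q = 6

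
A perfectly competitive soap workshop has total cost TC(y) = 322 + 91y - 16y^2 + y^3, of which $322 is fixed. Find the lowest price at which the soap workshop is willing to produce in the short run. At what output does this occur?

The shutdown price is the minimum of AVC. VC = 91y - 16y^2 + y^3, so AVC = 91 - 16y + y^2.
At the minimum of AVC, MC = AVC. MC = 91 - 32y + 3y^2; setting MC = AVC gives 2y^2 - 16y = 0, so y = 8. min AVC = 27.
So the shutdown price is $27.

$27 per unit, at y = 8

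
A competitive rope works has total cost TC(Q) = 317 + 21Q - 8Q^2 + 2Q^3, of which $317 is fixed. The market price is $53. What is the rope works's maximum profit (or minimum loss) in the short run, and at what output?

Profit = -$189 at Q = 4

AVC = 21 - 8Q + 2Q^2; min AVC = $13 at Q = 2. Since P = $53 ≥ min AVC, the firm produces.
With MC = 21 - 16Q + 6Q^2, P = MC on the upward-sloping part at Q* = 4.
TR = 53·4 = 212. TC = 317 + 84 = 401. Profit = 212 − 401 = -$189.
Shutting down would mean losing the fixed cost of $317, so operating at a loss of $189 is better by $128.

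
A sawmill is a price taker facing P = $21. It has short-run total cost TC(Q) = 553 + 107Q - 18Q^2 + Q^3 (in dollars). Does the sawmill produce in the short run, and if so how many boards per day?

Shut down

Strip out fixed cost: VC = 107Q - 18Q^2 + Q^3. Then AVC = 107 - 18Q + Q^2 and MC = 107 - 36Q + 3Q^2.
AVC is minimized where dAVC/dQ = -18 + 2Q = 0, at Q = 9; min AVC = 107 - 18·9 + 9^2 = $26.
With P < min AVC ($21 < $26), every unit sold adds to the loss.
Best response: produce nothing and absorb the $553 fixed cost.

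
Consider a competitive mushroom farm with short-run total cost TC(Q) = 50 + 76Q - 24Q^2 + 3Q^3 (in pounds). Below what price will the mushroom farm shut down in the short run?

£28 per unit

The shutdown price is the minimum of AVC. VC = 76Q - 24Q^2 + 3Q^3, so AVC = 76 - 24Q + 3Q^2.
At the minimum of AVC, MC = AVC. MC = 76 - 48Q + 9Q^2; setting MC = AVC gives 6Q^2 - 24Q = 0, so Q = 4. min AVC = 28.
The firm shuts down for any P below £28.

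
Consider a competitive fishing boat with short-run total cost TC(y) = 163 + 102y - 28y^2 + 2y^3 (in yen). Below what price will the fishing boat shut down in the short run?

Short-run supply begins at min AVC. From VC = 102y - 28y^2 + 2y^3, AVC = 102 - 28y + 2y^2.
At the minimum of AVC, MC = AVC. MC = 102 - 56y + 6y^2; setting MC = AVC gives 4y^2 - 28y = 0, so y = 7. min AVC = 4.
So the shutdown price is ¥4.

¥4 per unit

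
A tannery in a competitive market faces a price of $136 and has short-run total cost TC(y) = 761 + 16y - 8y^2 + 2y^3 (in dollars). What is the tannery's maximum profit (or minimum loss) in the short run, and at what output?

AVC = 16 - 8y + 2y^2 has its minimum $8 at y = 2; price $136 clears that bar, so the firm operates.
With MC = 16 - 16y + 6y^2, P = MC on the upward-sloping part at y* = 6.
TR = 136·6 = 816. TC = 761 + 240 = 1001. Profit = 816 − 1001 = -$185.
That loss of $185 beats the $761 the firm would lose by shutting down; producing recovers $576 of fixed cost.

Profit = -$185 at y = 6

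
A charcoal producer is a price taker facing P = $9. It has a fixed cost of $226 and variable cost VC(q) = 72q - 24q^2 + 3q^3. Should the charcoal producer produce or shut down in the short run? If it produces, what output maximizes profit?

Variable cost is VC = 72q - 24q^2 + 3q^3, so AVC = VC/q = 72 - 24q + 3q^2 and MC = dTC/dq = 72 - 48q + 9q^2.
The AVC parabola has its vertex at q = 24/6 = 4, where AVC = 72 - 24·4 + 3·4^2 = $24.
Since P = $9 < min AVC = $24, price fails to cover variable cost at any output.
Shutting down limits the loss to fixed cost, $226.

Shut down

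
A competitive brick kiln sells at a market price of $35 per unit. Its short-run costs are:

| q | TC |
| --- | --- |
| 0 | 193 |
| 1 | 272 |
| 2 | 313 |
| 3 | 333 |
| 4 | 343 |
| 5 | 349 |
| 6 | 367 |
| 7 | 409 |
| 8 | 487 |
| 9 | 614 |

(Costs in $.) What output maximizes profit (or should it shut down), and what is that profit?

Profit at each row (π = 35q − TC): q=0: -193; q=1: -237; q=2: -243; q=3: -228; q=4: -203; q=5: -174; q=6: -157; q=7: -164; q=8: -207; q=9: -299.
Profit is maximized at q = 6. AVC there is 174/6 = $29 ≤ P, so producing beats shutting down (which would give -$193).

q = 6; profit = -$157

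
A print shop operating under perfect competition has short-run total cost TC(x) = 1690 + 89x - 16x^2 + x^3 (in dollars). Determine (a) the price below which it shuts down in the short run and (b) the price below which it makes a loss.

Shutdown price = $25; break-even price = $180

AVC = 89 - 16x + x^2; minimized at x = 8, giving min AVC = $25. That is the shutdown price.
ATC = 1690/x + 89 - 16x + x^2. Setting dATC/dx = −1690/x^2 − 16 + 2x = 0 gives x = 13 (since 2·13^3 − 16·13^2 = 1690).
min ATC = 1690/13 + 89 − 16·13 + 13^2 = $180. That is the break-even price.
Between these two prices the firm operates at a loss; above $180 it earns a profit.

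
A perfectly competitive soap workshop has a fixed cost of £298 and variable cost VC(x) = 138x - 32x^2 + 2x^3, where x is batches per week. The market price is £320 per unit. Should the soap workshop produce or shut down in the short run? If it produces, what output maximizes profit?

Variable cost is VC = 138x - 32x^2 + 2x^3, so AVC = VC/x = 138 - 32x + 2x^2 and MC = dTC/dx = 138 - 64x + 6x^2.
AVC is minimized where dAVC/dx = -32 + 4x = 0, at x = 8; min AVC = 138 - 32·8 + 2·8^2 = £10.
P = £320 exceeds min AVC = £10, so the firm stays open.
Solving P = MC: -182 - 64x + 6x^2 = 0 ⇒ x = -7/3 or 13. On the upward-sloping branch, x* = 13.
Check: AVC at x = 13 is £60 ≤ P, so revenue covers variable cost.
Profit = P·x − TC = 320·13 − 1078 = £3082.

Produce at x = 13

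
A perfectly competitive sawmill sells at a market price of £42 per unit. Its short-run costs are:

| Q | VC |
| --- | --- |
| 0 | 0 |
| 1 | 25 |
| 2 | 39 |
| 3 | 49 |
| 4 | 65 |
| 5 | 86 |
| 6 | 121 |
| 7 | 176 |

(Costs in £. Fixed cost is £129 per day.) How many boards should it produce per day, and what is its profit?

Q = 6; profit = £2

Profit at each row (π = 42Q − TC): Q=0: -129; Q=1: -112; Q=2: -84; Q=3: -52; Q=4: -26; Q=5: -5; Q=6: 2; Q=7: -11.
Profit is maximized at Q = 6. AVC there is 121/6 = £20.17 ≤ P, so producing beats shutting down (which would give -£129).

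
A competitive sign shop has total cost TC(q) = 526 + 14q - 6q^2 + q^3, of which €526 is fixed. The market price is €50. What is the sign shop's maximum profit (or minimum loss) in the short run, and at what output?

AVC = 14 - 6q + q^2 has its minimum €5 at q = 3; price €50 clears that bar, so the firm operates.
With MC = 14 - 12q + 3q^2, P = MC on the upward-sloping part at q* = 6.
TR = 50·6 = 300. TC = 526 + 84 = 610. Profit = 300 − 610 = -€310.
Shutting down would mean losing the fixed cost of €526, so operating at a loss of €310 is better by €216.

Profit = -€310 at q = 6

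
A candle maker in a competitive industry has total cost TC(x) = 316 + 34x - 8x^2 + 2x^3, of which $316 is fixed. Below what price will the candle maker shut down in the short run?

The shutdown price is the minimum of AVC. VC = 34x - 8x^2 + 2x^3, so AVC = 34 - 8x + 2x^2.
At the minimum of AVC, MC = AVC. MC = 34 - 16x + 6x^2; setting MC = AVC gives 4x^2 - 8x = 0, so x = 2. min AVC = 26.
For P < $26 the firm produces nothing.

$26 per unit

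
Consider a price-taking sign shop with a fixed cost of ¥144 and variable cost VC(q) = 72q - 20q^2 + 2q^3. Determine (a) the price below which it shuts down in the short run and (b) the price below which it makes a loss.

Shutdown price = ¥22; break-even price = ¥48

AVC = 72 - 20q + 2q^2; minimized at q = 5, giving min AVC = ¥22. That is the shutdown price.
ATC = 144/q + 72 - 20q + 2q^2. Setting dATC/dq = −144/q^2 − 20 + 4q = 0 gives q = 6 (since 4·6^3 − 20·6^2 = 144).
min ATC = 144/6 + 72 − 20·6 + 2·6^2 = ¥48. That is the break-even price.
For ¥22 ≤ P < ¥48 the firm produces at a loss; below ¥22 it shuts down.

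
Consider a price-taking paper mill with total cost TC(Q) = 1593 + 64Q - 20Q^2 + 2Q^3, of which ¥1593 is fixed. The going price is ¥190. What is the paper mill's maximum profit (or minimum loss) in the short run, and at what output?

AVC = 64 - 20Q + 2Q^2; min AVC = ¥14 at Q = 5. Since P = ¥190 ≥ min AVC, the firm produces.
With MC = 64 - 40Q + 6Q^2, P = MC on the upward-sloping part at Q* = 9.
TR = 190·9 = 1710. TC = 1593 + 414 = 2007. Profit = 1710 − 2007 = -¥297.
That loss of ¥297 beats the ¥1593 the firm would lose by shutting down; producing recovers ¥1296 of fixed cost.

Profit = -¥297 at Q = 9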